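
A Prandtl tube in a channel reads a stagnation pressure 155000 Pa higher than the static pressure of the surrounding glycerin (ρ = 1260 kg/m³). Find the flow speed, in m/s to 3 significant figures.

Bernoulli between the free stream and the stagnation point: ½ρv² = P_stag − P_static.
v = √(2ΔP/ρ) = √(2·155000/1260) = 15.7 m/s.

v ≈ 15.7 m/s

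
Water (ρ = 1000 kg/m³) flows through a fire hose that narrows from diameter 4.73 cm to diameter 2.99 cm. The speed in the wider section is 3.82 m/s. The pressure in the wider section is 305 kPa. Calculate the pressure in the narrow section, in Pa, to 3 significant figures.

P₂ ≈ 267000 Pa

By continuity, v₂ = v₁·A₁/A₂ = 3.82·(17.6/7.02) = 9.56 m/s.
The pipe is horizontal, so Bernoulli reduces to P₁ + ½ρv₁² = P₂ + ½ρv₂².
P₂ = P₁ − ½ρ(v₂² − v₁²) = 305000 − ½·1000·(9.56² − 3.82²) = 305000 − 38400 = 267000 Pa.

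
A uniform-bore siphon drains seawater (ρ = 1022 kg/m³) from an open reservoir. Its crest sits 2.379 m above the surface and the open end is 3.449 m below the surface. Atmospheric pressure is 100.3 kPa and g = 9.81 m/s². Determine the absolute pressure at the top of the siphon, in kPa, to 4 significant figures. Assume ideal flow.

From the surface to the outlet (both open to atmosphere, surface at rest): v = √(2g·h_out) = √(2·9.81·3.449) = 8.226 m/s.
The bore is uniform, so the speed at the crest is the same v. Bernoulli surface→crest: P_atm = P_top + ½ρv² + ρg·h_top.
P_top = 100300 − ½·1022·8.226² − 1022·9.81·2.379 = 41870 Pa.

P_top ≈ 41.87 kPa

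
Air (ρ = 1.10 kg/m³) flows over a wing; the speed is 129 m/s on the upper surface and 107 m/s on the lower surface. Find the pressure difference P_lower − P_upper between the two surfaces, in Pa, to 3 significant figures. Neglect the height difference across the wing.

ΔP ≈ 2860 Pa

The pressure is lower where the speed is higher: ΔP = ½ρ(v_up² − v_low²).
ΔP = ½·1.10·(129² − 107²) = 2860 Pa.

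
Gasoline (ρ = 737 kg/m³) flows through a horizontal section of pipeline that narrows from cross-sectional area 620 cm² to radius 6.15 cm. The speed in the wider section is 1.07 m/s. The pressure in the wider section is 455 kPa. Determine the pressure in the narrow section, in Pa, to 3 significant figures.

P₂ = 444000 Pa

Continuity gives A₁v₁ = A₂v₂, so v₂ = (620 cm²)/(119 cm²) × 1.07 m/s = 5.58 m/s.
The pipe is horizontal, so Bernoulli reduces to P₁ + ½ρv₁² = P₂ + ½ρv₂².
P₂ = P₁ − ½ρ(v₂² − v₁²) = 455000 − ½·737·(5.58² − 1.07²) = 455000 − 11100 = 444000 Pa.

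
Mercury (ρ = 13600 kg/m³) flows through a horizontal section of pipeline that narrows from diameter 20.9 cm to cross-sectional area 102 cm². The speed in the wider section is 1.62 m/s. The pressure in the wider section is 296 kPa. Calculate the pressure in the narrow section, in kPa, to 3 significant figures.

By continuity, v₂ = v₁·A₁/A₂ = 1.62·(343/102) = 5.45 m/s.
Bernoulli (h₁ = h₂): P₁ − P₂ = ½ρ(v₂² − v₁²).
P₂ = P₁ − ½ρ(v₂² − v₁²) = 296000 − ½·13600·(5.45² − 1.62²) = 296000 − 184000 = 112000 Pa.

112 kPa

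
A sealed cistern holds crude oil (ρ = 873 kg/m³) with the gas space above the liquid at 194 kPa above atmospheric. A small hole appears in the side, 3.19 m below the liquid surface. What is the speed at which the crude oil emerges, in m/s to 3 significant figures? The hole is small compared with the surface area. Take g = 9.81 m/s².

v ≈ 22.5 m/s

Take point 1 at the surface (v₁ ≈ 0) and point 2 at the hole (at atmospheric pressure). Bernoulli: P₁ + ρg h = P_atm + ½ρv₂².
With P₁ − P_atm = 194000 Pa, v₂ = √(2gh + 2ΔP/ρ) = √(2·9.81·3.19 + 2·194000/873) = 22.5 m/s.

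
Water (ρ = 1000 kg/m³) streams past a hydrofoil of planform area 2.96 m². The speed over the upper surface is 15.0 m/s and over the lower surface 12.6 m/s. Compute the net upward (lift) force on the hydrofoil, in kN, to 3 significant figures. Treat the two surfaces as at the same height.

F ≈ 98.0 kN

The faster flow above has the lower pressure; Bernoulli (same height) gives ΔP = ½ρ(v_up² − v_low²).
ΔP = ½·1000·(15.0² − 12.6²) = 33100 Pa.
Lift = ΔP · A = 33100 × 2.96 = 98000 N.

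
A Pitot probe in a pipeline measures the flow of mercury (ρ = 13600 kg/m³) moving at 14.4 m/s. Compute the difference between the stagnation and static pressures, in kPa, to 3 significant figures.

Bernoulli between the free stream and the stagnation point: ½ρv² = P_stag − P_static.
ΔP = ½·13600·14.4² = 1410000 Pa.

ΔP ≈ 1410 kPa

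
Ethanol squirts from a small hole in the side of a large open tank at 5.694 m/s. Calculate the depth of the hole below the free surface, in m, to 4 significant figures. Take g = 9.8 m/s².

For a small hole in a large open tank, ½v² = gh, giving h = v²/(2g).
h = 5.694²/(2·9.8) = 32.42/19.60 = 1.654 m.

h ≈ 1.654 m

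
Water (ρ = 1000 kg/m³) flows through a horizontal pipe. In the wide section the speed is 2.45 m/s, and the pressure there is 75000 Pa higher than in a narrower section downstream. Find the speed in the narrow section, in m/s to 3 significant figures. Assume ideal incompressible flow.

v₂ = 12.5 m/s

With h₁ = h₂, rearranging Bernoulli gives v₂ = √(v₁² + 2ΔP/ρ).
v₂ = √(2.45² + 2·75000/1000) = √(6.00 + 150) = 12.5 m/s.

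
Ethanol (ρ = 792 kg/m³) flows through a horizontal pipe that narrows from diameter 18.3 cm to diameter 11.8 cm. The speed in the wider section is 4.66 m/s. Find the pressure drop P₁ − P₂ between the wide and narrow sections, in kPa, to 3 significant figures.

ΔP = 41.1 kPa

Continuity gives A₁v₁ = A₂v₂, so v₂ = (263 cm²)/(109 cm²) × 4.66 m/s = 11.2 m/s.
With no height change, Bernoulli's equation is P₁ + ½ρv₁² = P₂ + ½ρv₂².
P₁ − P₂ = ½·792·(11.2² − 4.66²) = ½·792·104 = 41100 Pa.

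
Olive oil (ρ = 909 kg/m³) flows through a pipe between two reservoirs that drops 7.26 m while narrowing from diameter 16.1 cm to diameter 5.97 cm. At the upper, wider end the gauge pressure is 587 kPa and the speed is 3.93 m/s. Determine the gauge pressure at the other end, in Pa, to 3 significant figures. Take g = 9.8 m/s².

P₂ ≈ 287000 Pa

Mass conservation (A₁v₁ = A₂v₂) gives v₂ = 3.93 × 204/28.0 = 28.6 m/s.
Applying Bernoulli between the two ends and solving for P₂: P₂ = P₁ + ½ρ(v₁² − v₂²) − ρgΔh.
P₂ = 587000 + ½·909·(3.93² − 28.6²) − 909·9.8·(−7.26) = 587000 + (-364000) − (-64700) = 287000 Pa.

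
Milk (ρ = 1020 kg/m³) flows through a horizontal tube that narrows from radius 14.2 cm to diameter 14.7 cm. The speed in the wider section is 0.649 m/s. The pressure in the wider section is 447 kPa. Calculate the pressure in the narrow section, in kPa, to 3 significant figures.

P₂ ≈ 444 kPa

Continuity gives A₁v₁ = A₂v₂, so v₂ = (633 cm²)/(170 cm²) × 0.649 m/s = 2.42 m/s.
Bernoulli (h₁ = h₂): P₁ − P₂ = ½ρ(v₂² − v₁²).
P₂ = P₁ − ½ρ(v₂² − v₁²) = 447000 − ½·1020·(2.42² − 0.649²) = 447000 − 2780 = 444000 Pa.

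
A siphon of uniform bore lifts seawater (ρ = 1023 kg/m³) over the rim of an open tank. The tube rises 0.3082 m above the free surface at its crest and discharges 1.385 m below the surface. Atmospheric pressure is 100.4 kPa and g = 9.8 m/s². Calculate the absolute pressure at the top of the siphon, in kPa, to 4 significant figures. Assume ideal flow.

Bernoulli surface→outlet gives ½v² = g·h_out, so v = √(2·9.8·1.385) = 5.210 m/s.
Continuity keeps v the same throughout the tube; from surface to crest, P_atm + 0 = P_top + ½ρv² + ρg·h_top.
P_top = 100400 − ½·1023·5.210² − 1023·9.8·0.3082 = 83420 Pa.

P_top = 83.42 kPa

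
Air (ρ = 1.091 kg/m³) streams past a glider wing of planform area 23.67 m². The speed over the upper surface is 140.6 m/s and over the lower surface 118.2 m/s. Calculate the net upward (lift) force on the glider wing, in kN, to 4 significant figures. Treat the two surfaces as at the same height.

F ≈ 74.85 kN

The faster flow above has the lower pressure; Bernoulli (same height) gives ΔP = ½ρ(v_up² − v_low²).
ΔP = ½·1.091·(140.6² − 118.2²) = 3162 Pa.
Lift = ΔP · A = 3162 × 23.67 = 74850 N.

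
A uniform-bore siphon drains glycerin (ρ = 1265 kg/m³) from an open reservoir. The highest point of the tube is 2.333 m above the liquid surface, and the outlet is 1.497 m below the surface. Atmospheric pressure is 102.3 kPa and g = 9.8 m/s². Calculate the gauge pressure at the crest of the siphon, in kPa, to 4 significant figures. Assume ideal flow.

From the surface to the outlet (both open to atmosphere, surface at rest): v = √(2g·h_out) = √(2·9.8·1.497) = 5.417 m/s.
The bore is uniform, so the speed at the crest is the same v. Bernoulli surface→crest: P_atm = P_top + ½ρv² + ρg·h_top.
P_top = 102300 − ½·1265·5.417² − 1265·9.8·2.333 = 54820 Pa. So P_gauge = P_top − P_atm = -47480 Pa.

P_gauge ≈ -47.48 kPa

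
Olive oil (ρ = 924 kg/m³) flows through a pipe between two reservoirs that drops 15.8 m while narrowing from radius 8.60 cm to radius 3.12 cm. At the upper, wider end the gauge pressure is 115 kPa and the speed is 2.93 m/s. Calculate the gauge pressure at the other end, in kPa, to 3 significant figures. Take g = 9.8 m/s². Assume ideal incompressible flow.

P₂ ≈ 33.1 kPa

Continuity gives A₁v₁ = A₂v₂, so v₂ = (232 cm²)/(30.6 cm²) × 2.93 m/s = 22.3 m/s.
Applying Bernoulli between the two ends and solving for P₂: P₂ = P₁ + ½ρ(v₁² − v₂²) − ρgΔh.
P₂ = 115000 + ½·924·(2.93² − 22.3²) − 924·9.8·(−15.8) = 115000 + (-225000) − (-143000) = 33100 Pa.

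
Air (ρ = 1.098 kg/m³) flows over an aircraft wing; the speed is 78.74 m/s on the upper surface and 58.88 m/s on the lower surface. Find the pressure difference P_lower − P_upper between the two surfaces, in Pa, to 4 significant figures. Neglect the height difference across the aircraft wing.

The pressure is lower where the speed is higher: ΔP = ½ρ(v_up² − v_low²).
ΔP = ½·1.098·(78.74² − 58.88²) = 1500 Pa.

ΔP ≈ 1500 Pa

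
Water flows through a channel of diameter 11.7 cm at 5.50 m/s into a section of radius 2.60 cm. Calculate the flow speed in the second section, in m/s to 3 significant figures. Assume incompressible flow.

By continuity, v₂ = v₁·A₁/A₂ = 5.50·(108/21.2) = 27.8 m/s.

v₂ ≈ 27.8 m/s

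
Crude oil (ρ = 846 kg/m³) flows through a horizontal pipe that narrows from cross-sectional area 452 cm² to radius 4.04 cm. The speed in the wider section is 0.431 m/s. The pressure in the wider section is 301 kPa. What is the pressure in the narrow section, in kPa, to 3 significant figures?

P₂ = 295 kPa

By continuity, v₂ = v₁·A₁/A₂ = 0.431·(452/51.3) = 3.80 m/s.
Bernoulli (h₁ = h₂): P₁ − P₂ = ½ρ(v₂² − v₁²).
P₂ = P₁ − ½ρ(v₂² − v₁²) = 301000 − ½·846·(3.80² − 0.431²) = 301000 − 6030 = 295000 Pa.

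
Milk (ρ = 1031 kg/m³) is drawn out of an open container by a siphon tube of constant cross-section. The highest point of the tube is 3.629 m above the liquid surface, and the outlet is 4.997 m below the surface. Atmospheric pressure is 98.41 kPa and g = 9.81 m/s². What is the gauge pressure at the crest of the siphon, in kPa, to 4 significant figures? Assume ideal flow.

Bernoulli surface→outlet gives ½v² = g·h_out, so v = √(2·9.81·4.997) = 9.902 m/s.
The bore is uniform, so the speed at the crest is the same v. Bernoulli surface→crest: P_atm = P_top + ½ρv² + ρg·h_top.
P_top = 98410 − ½·1031·9.902² − 1031·9.81·3.629 = 11170 Pa. So P_gauge = P_top − P_atm = -87240 Pa.

P_gauge = -87.24 kPa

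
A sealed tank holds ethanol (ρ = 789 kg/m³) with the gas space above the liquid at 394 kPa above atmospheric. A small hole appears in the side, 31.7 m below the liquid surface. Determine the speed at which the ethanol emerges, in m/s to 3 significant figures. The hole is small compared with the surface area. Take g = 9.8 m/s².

Take point 1 at the surface (v₁ ≈ 0) and point 2 at the hole (at atmospheric pressure). Bernoulli: P₁ + ρg h = P_atm + ½ρv₂².
With P₁ − P_atm = 394000 Pa, v₂ = √(2gh + 2ΔP/ρ) = √(2·9.8·31.7 + 2·394000/789) = 40.2 m/s.

v ≈ 40.2 m/s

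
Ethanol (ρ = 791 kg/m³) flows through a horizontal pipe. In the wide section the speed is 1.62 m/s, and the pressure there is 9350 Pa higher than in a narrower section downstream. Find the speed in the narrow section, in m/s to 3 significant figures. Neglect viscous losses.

v₂ ≈ 5.12 m/s

With h₁ = h₂, rearranging Bernoulli gives v₂ = √(v₁² + 2ΔP/ρ).
v₂ = √(1.62² + 2·9350/791) = √(2.62 + 23.6) = 5.12 m/s.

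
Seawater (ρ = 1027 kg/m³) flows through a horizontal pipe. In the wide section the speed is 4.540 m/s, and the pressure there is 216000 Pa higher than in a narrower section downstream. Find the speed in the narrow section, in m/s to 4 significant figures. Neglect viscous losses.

v₂ ≈ 21.01 m/s

With h₁ = h₂, rearranging Bernoulli gives v₂ = √(v₁² + 2ΔP/ρ).
v₂ = √(4.540² + 2·216000/1027) = √(20.61 + 420.6) = 21.01 m/s.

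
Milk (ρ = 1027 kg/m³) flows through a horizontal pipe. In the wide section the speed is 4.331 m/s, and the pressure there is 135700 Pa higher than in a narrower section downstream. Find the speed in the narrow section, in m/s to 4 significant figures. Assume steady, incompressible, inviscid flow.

v₂ ≈ 16.82 m/s

Horizontal Bernoulli: P₁ + ½ρv₁² = P₂ + ½ρv₂², so v₂² = v₁² + 2(P₁ − P₂)/ρ.
v₂ = √(4.331² + 2·135700/1027) = √(18.76 + 264.3) = 16.82 m/s.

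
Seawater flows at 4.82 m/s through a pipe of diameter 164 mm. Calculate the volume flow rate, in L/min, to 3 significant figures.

Q = 6110 L/min

Q = A·v = 0.0211 m² × 4.82 m/s = 0.102 m³/s.
Converting: 0.102 m³/s × 60000 = 6110 L/min.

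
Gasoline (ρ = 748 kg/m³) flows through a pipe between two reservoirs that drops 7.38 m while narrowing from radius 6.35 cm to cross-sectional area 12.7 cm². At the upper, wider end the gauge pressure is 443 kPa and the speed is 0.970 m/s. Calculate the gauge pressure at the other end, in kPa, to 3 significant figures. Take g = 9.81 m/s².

The volume flow rate is constant, so v₂ = (A₁/A₂)v₁ = (127/12.7)·0.970 = 9.68 m/s.
Bernoulli: P₁ + ½ρv₁² + ρg h₁ = P₂ + ½ρv₂² + ρg h₂, so P₂ = P₁ + ½ρ(v₁² − v₂²) − ρg(h₂ − h₁).
P₂ = 443000 + ½·748·(0.970² − 9.68²) − 748·9.81·(−7.38) = 443000 + (-34700) − (-54200) = 462000 Pa.

P₂ ≈ 462 kPa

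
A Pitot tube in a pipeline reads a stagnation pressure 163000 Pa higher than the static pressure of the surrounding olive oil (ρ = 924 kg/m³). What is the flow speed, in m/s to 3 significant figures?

18.8 m/s

At the stagnation point the flow is brought to rest, so Bernoulli gives P_stag − P_static = ½ρv².
v = √(2ΔP/ρ) = √(2·163000/924) = 18.8 m/s.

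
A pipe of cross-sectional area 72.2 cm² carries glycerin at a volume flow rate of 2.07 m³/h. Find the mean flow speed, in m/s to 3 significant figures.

0.0796 m/s

Q = 2.07 m³/h = 0.000575 m³/s.
v = Q/A = 0.000575 / 0.00722 = 0.0796 m/s.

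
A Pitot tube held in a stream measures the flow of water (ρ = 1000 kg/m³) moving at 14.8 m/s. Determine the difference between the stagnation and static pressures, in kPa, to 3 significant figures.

ΔP ≈ 110 kPa

Bernoulli between the free stream and the stagnation point: ½ρv² = P_stag − P_static.
ΔP = ½·1000·14.8² = 110000 Pa.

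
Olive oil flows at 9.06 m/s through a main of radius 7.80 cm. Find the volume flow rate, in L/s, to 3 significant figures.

173 L/s

Q = A·v = 0.0191 m² × 9.06 m/s = 0.173 m³/s.
Converting: 0.173 m³/s × 1000 = 173 L/s.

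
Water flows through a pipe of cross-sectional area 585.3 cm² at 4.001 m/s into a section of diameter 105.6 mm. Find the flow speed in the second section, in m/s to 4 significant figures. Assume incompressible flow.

The volume flow rate is constant, so v₂ = (A₁/A₂)v₁ = (585.3/87.58)·4.001 = 26.74 m/s.

v₂ ≈ 26.74 m/s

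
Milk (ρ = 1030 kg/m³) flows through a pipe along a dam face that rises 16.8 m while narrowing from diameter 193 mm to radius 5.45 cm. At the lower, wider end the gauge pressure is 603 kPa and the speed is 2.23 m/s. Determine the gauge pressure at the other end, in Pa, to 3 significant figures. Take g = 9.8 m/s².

P₂ ≈ 411000 Pa

Continuity gives A₁v₁ = A₂v₂, so v₂ = (293 cm²)/(93.3 cm²) × 2.23 m/s = 6.99 m/s.
Bernoulli: P₁ + ½ρv₁² + ρg h₁ = P₂ + ½ρv₂² + ρg h₂, so P₂ = P₁ + ½ρ(v₁² − v₂²) − ρg(h₂ − h₁).
P₂ = 603000 + ½·1030·(2.23² − 6.99²) − 1030·9.8·(+16.8) = 603000 + (-22600) − (170000) = 411000 Pa.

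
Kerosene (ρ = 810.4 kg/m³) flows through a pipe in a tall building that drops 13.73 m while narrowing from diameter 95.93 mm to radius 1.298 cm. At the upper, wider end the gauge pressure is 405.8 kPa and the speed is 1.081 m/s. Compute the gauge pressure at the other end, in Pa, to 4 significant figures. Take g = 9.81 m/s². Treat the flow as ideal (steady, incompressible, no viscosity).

Mass conservation (A₁v₁ = A₂v₂) gives v₂ = 1.081 × 72.28/5.293 = 14.76 m/s.
Bernoulli: P₁ + ½ρv₁² + ρg h₁ = P₂ + ½ρv₂² + ρg h₂, so P₂ = P₁ + ½ρ(v₁² − v₂²) − ρg(h₂ − h₁).
P₂ = 405800 + ½·810.4·(1.081² − 14.76²) − 810.4·9.81·(−13.73) = 405800 + (-87820) − (-109200) = 427100 Pa.

P₂ = 427100 Pa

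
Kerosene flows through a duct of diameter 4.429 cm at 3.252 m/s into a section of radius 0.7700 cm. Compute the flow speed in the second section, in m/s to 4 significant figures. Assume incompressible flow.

Continuity gives A₁v₁ = A₂v₂, so v₂ = (15.41 cm²)/(1.863 cm²) × 3.252 m/s = 26.90 m/s.

v₂ ≈ 26.90 m/s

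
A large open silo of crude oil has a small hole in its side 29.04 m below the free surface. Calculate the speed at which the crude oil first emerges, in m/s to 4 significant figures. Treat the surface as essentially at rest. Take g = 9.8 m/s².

23.86 m/s

Bernoulli from surface to hole (P equal, v_surface ≈ 0): v = √(2gh) = √(2×9.8×29.04) = 23.86 m/s.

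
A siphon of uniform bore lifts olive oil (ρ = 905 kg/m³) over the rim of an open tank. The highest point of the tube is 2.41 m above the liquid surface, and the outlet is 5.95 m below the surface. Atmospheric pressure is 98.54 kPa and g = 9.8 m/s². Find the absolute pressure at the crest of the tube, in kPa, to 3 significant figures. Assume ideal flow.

The outlet speed comes from Torricelli: v = √(2g·5.95) = 10.8 m/s.
The bore is uniform, so the speed at the crest is the same v. Bernoulli surface→crest: P_atm = P_top + ½ρv² + ρg·h_top.
P_top = 98540 − ½·905·10.8² − 905·9.8·2.41 = 24400 Pa.

24.4 kPa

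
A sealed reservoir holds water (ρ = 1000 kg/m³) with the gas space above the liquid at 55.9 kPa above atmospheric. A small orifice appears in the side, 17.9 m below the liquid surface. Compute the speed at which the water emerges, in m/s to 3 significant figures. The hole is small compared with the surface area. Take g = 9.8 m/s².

Take point 1 at the surface (v₁ ≈ 0) and point 2 at the hole (at atmospheric pressure). Bernoulli: P₁ + ρg h = P_atm + ½ρv₂².
With P₁ − P_atm = 55900 Pa, v₂ = √(2gh + 2ΔP/ρ) = √(2·9.8·17.9 + 2·55900/1000) = 21.5 m/s.

21.5 m/s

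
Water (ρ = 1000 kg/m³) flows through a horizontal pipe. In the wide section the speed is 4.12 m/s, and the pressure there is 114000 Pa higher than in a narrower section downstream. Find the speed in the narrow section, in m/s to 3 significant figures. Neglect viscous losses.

v₂ = 15.7 m/s

Along the level pipe P + ½ρv² is conserved, hence v₂² = v₁² + 2(P₁ − P₂)/ρ.
v₂ = √(4.12² + 2·114000/1000) = √(17.0 + 228) = 15.7 m/s.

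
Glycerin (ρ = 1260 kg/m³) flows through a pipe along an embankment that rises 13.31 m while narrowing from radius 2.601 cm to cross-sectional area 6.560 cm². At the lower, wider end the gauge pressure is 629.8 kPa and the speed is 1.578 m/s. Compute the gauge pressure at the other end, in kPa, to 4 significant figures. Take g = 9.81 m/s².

450.4 kPa

Mass conservation (A₁v₁ = A₂v₂) gives v₂ = 1.578 × 21.25/6.560 = 5.113 m/s.
Bernoulli: P₁ + ½ρv₁² + ρg h₁ = P₂ + ½ρv₂² + ρg h₂, so P₂ = P₁ + ½ρ(v₁² − v₂²) − ρg(h₂ − h₁).
P₂ = 629800 + ½·1260·(1.578² − 5.113²) − 1260·9.81·(+13.31) = 629800 + (-14900) − (164500) = 450400 Pa.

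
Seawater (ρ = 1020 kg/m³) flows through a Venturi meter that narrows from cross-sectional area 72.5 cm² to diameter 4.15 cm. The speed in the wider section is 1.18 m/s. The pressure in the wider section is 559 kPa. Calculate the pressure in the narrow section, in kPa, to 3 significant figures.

Mass conservation (A₁v₁ = A₂v₂) gives v₂ = 1.18 × 72.5/13.5 = 6.32 m/s.
Along the horizontal streamline, P + ½ρv² is constant.
P₂ = P₁ − ½ρ(v₂² − v₁²) = 559000 − ½·1020·(6.32² − 1.18²) = 559000 − 19700 = 539000 Pa.

P₂ = 539 kPa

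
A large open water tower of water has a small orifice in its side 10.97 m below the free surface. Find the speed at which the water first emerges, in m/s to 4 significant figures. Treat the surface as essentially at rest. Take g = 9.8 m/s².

With the surface at rest and both surface and jet at atmospheric pressure, Bernoulli gives ρg h = ½ρv², so v = √(2gh) = √(2·9.8·10.97) = 14.66 m/s.

v = 14.66 m/s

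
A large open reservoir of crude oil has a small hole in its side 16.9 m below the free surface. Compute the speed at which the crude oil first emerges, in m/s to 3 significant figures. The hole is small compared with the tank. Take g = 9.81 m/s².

With the surface at rest and both surface and jet at atmospheric pressure, Bernoulli gives ρg h = ½ρv², so v = √(2gh) = √(2·9.81·16.9) = 18.2 m/s.

v = 18.2 m/s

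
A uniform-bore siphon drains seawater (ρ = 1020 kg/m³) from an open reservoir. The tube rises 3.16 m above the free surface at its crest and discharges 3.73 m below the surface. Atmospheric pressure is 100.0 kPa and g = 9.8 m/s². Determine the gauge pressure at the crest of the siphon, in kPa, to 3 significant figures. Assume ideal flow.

P_gauge = -68.9 kPa

From the surface to the outlet (both open to atmosphere, surface at rest): v = √(2g·h_out) = √(2·9.8·3.73) = 8.55 m/s.
The bore is uniform, so the speed at the crest is the same v. Bernoulli surface→crest: P_atm = P_top + ½ρv² + ρg·h_top.
P_top = 100000 − ½·1020·8.55² − 1020·9.8·3.16 = 31100 Pa. So P_gauge = P_top − P_atm = -68900 Pa.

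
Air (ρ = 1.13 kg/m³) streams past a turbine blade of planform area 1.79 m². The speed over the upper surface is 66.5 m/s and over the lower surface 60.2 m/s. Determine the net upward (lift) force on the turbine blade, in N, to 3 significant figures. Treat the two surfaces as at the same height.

807 N

From P + ½ρv² = const at equal height, P_low − P_up = ½ρ(v_up² − v_low²).
ΔP = ½·1.13·(66.5² − 60.2²) = 451 Pa.
Lift = ΔP · A = 451 × 1.79 = 807 N.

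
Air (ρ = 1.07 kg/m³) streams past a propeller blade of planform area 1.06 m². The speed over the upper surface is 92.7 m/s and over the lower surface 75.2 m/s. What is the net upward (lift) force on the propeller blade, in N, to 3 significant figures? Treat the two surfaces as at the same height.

F ≈ 1670 N

With equal heights on the two surfaces, Bernoulli gives P_lower − P_upper = ½ρ(v_upper² − v_lower²).
ΔP = ½·1.07·(92.7² − 75.2²) = 1570 Pa.
Lift = ΔP · A = 1570 × 1.06 = 1670 N.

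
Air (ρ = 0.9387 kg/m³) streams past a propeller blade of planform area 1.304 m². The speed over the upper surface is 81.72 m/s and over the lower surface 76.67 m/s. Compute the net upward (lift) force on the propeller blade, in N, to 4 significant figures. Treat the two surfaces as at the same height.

With equal heights on the two surfaces, Bernoulli gives P_lower − P_upper = ½ρ(v_upper² − v_lower²).
ΔP = ½·0.9387·(81.72² − 76.67²) = 375.4 Pa.
Lift = ΔP · A = 375.4 × 1.304 = 489.5 N.

F = 489.5 N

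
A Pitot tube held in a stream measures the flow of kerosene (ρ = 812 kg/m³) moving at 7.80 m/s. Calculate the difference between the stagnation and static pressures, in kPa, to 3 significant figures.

ΔP = 24.7 kPa

Bernoulli between the free stream and the stagnation point: ½ρv² = P_stag − P_static.
ΔP = ½·812·7.80² = 24700 Pa.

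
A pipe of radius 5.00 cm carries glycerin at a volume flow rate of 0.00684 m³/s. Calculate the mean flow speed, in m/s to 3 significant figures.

v ≈ 0.871 m/s

Q = 0.00684 m³/s = 0.00684 m³/s.
v = Q/A = 0.00684 / 0.00785 = 0.871 m/s.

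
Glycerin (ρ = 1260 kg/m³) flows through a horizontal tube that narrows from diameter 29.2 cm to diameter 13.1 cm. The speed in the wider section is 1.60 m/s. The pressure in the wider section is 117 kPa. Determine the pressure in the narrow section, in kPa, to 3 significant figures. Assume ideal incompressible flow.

The volume flow rate is constant, so v₂ = (A₁/A₂)v₁ = (670/135)·1.60 = 7.95 m/s.
The pipe is horizontal, so Bernoulli reduces to P₁ + ½ρv₁² = P₂ + ½ρv₂².
P₂ = P₁ − ½ρ(v₂² − v₁²) = 117000 − ½·1260·(7.95² − 1.60²) = 117000 − 38200 = 78800 Pa.

P₂ ≈ 78.8 kPa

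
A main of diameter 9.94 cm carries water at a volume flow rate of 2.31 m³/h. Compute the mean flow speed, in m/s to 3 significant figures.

v ≈ 0.0827 m/s

Q = 2.31 m³/h = 0.000642 m³/s.
v = Q/A = 0.000642 / 0.00776 = 0.0827 m/s.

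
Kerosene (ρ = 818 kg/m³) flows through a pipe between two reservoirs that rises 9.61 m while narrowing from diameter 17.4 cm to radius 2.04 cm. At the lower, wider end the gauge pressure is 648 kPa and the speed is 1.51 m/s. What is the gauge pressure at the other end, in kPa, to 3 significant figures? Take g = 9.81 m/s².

Continuity gives A₁v₁ = A₂v₂, so v₂ = (238 cm²)/(13.1 cm²) × 1.51 m/s = 27.5 m/s.
Applying Bernoulli between the two ends and solving for P₂: P₂ = P₁ + ½ρ(v₁² − v₂²) − ρgΔh.
P₂ = 648000 + ½·818·(1.51² − 27.5²) − 818·9.81·(+9.61) = 648000 + (-308000) − (77100) = 263000 Pa.

P₂ ≈ 263 kPa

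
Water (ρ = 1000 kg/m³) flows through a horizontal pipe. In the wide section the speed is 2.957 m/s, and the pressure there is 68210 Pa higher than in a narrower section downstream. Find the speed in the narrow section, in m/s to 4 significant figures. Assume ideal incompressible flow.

Along the level pipe P + ½ρv² is conserved, hence v₂² = v₁² + 2(P₁ − P₂)/ρ.
v₂ = √(2.957² + 2·68210/1000) = √(8.744 + 136.4) = 12.05 m/s.

v₂ = 12.05 m/s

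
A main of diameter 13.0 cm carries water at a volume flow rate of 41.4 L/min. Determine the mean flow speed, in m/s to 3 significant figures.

0.0520 m/s

Q = 41.4 L/min = 0.000690 m³/s.
v = Q/A = 0.000690 / 0.0133 = 0.0520 m/s.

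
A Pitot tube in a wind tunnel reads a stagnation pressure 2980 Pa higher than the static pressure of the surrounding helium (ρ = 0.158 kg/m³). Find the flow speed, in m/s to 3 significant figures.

At the stagnation point the flow is brought to rest, so Bernoulli gives P_stag − P_static = ½ρv².
v = √(2ΔP/ρ) = √(2·2980/0.158) = 194 m/s.

v = 194 m/s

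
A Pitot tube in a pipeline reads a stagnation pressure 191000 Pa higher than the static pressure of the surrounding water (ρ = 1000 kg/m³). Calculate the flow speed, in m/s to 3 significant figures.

v = 19.5 m/s

At the stagnation point the flow is brought to rest, so Bernoulli gives P_stag − P_static = ½ρv².
v = √(2ΔP/ρ) = √(2·191000/1000) = 19.5 m/s.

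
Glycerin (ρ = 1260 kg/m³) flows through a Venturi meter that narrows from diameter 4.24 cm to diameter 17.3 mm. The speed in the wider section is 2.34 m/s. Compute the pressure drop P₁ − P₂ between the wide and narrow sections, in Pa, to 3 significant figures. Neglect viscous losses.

121000 Pa

The volume flow rate is constant, so v₂ = (A₁/A₂)v₁ = (14.1/2.35)·2.34 = 14.1 m/s.
Along the horizontal streamline, P + ½ρv² is constant.
P₁ − P₂ = ½·1260·(14.1² − 2.34²) = ½·1260·192 = 121000 Pa.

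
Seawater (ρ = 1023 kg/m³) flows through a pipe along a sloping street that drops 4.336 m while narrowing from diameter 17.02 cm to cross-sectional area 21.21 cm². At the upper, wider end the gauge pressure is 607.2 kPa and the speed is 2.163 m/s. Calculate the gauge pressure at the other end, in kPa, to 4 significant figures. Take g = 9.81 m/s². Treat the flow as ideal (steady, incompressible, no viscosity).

P₂ ≈ 377.8 kPa

The volume flow rate is constant, so v₂ = (A₁/A₂)v₁ = (227.5/21.21)·2.163 = 23.20 m/s.
Energy conservation along the streamline gives P₂ = P₁ − ½ρ(v₂² − v₁²) − ρg(h₂ − h₁).
P₂ = 607200 + ½·1023·(2.163² − 23.20²) − 1023·9.81·(−4.336) = 607200 + (-273000) − (-43510) = 377800 Pa.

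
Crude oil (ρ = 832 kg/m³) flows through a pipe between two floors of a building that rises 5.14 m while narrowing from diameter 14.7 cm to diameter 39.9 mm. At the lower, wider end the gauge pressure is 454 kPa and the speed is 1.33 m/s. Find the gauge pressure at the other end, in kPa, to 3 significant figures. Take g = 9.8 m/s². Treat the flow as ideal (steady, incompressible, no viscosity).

The volume flow rate is constant, so v₂ = (A₁/A₂)v₁ = (170/12.5)·1.33 = 18.1 m/s.
Energy conservation along the streamline gives P₂ = P₁ − ½ρ(v₂² − v₁²) − ρg(h₂ − h₁).
P₂ = 454000 + ½·832·(1.33² − 18.1²) − 832·9.8·(+5.14) = 454000 + (-135000) − (41900) = 277000 Pa.

P₂ ≈ 277 kPa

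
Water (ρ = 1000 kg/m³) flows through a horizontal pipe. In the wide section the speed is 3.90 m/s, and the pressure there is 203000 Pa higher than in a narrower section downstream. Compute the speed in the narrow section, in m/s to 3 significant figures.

Along the level pipe P + ½ρv² is conserved, hence v₂² = v₁² + 2(P₁ − P₂)/ρ.
v₂ = √(3.90² + 2·203000/1000) = √(15.2 + 406) = 20.5 m/s.

20.5 m/s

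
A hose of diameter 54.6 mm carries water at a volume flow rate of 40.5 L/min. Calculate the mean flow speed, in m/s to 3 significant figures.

0.288 m/s

Q = 40.5 L/min = 0.000675 m³/s.
v = Q/A = 0.000675 / 0.00234 = 0.288 m/s.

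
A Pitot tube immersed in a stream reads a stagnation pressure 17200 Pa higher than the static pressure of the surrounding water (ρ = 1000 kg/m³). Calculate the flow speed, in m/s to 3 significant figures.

5.87 m/s

At the stagnation point the flow is brought to rest, so Bernoulli gives P_stag − P_static = ½ρv².
v = √(2ΔP/ρ) = √(2·17200/1000) = 5.87 m/s.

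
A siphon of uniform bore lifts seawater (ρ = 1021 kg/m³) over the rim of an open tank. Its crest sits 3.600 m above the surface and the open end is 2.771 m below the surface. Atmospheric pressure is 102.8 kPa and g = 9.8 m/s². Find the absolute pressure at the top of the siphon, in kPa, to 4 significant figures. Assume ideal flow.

P_top ≈ 39.05 kPa

Bernoulli surface→outlet gives ½v² = g·h_out, so v = √(2·9.8·2.771) = 7.370 m/s.
The bore is uniform, so the speed at the crest is the same v. Bernoulli surface→crest: P_atm = P_top + ½ρv² + ρg·h_top.
P_top = 102800 − ½·1021·7.370² − 1021·9.8·3.600 = 39050 Pa.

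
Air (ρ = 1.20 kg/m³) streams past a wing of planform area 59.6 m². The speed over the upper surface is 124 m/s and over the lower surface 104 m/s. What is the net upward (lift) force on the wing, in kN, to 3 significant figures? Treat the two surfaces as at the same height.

With equal heights on the two surfaces, Bernoulli gives P_lower − P_upper = ½ρ(v_upper² − v_lower²).
ΔP = ½·1.20·(124² − 104²) = 2740 Pa.
Lift = ΔP · A = 2740 × 59.6 = 163000 N.

F = 163 kN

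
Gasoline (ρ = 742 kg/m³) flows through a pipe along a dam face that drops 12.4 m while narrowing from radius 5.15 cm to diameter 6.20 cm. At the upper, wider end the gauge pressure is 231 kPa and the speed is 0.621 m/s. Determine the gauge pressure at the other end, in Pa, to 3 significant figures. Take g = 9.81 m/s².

320000 Pa

By continuity, v₂ = v₁·A₁/A₂ = 0.621·(83.3/30.2) = 1.71 m/s.
Energy conservation along the streamline gives P₂ = P₁ − ½ρ(v₂² − v₁²) − ρg(h₂ − h₁).
P₂ = 231000 + ½·742·(0.621² − 1.71²) − 742·9.81·(−12.4) = 231000 + (-947) − (-90300) = 320000 Pa.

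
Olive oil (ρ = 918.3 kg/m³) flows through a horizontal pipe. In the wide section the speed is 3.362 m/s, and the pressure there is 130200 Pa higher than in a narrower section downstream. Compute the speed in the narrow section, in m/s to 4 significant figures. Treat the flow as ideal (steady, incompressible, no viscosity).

Along the level pipe P + ½ρv² is conserved, hence v₂² = v₁² + 2(P₁ − P₂)/ρ.
v₂ = √(3.362² + 2·130200/918.3) = √(11.30 + 283.6) = 17.17 m/s.

v₂ = 17.17 m/s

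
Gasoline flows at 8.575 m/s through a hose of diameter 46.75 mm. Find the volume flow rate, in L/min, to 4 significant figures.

Q = A·v = 0.001717 m² × 8.575 m/s = 0.01472 m³/s.
Converting: 0.01472 m³/s × 60000 = 883.2 L/min.

883.2 L/min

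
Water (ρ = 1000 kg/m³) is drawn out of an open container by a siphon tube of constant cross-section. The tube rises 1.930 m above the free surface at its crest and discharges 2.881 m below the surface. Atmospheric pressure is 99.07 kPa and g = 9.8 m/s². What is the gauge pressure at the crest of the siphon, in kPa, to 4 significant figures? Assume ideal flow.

Bernoulli surface→outlet gives ½v² = g·h_out, so v = √(2·9.8·2.881) = 7.514 m/s.
The bore is uniform, so the speed at the crest is the same v. Bernoulli surface→crest: P_atm = P_top + ½ρv² + ρg·h_top.
P_top = 99070 − ½·1000·7.514² − 1000·9.8·1.930 = 51920 Pa. So P_gauge = P_top − P_atm = -47150 Pa.

P_gauge ≈ -47.15 kPa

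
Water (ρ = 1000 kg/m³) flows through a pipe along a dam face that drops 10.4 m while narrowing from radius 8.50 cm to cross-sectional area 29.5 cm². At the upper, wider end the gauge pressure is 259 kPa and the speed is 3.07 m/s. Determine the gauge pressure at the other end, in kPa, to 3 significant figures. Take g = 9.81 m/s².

The volume flow rate is constant, so v₂ = (A₁/A₂)v₁ = (227/29.5)·3.07 = 23.6 m/s.
Bernoulli: P₁ + ½ρv₁² + ρg h₁ = P₂ + ½ρv₂² + ρg h₂, so P₂ = P₁ + ½ρ(v₁² − v₂²) − ρg(h₂ − h₁).
P₂ = 259000 + ½·1000·(3.07² − 23.6²) − 1000·9.81·(−10.4) = 259000 + (-274000) − (-102000) = 86800 Pa.

P₂ ≈ 86.8 kPa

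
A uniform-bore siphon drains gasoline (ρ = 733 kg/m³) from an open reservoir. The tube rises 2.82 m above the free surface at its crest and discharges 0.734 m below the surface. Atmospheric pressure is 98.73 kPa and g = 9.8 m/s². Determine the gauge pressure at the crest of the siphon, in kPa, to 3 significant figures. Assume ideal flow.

The outlet speed comes from Torricelli: v = √(2g·0.734) = 3.79 m/s.
The bore is uniform, so the speed at the crest is the same v. Bernoulli surface→crest: P_atm = P_top + ½ρv² + ρg·h_top.
P_top = 98730 − ½·733·3.79² − 733·9.8·2.82 = 73200 Pa. So P_gauge = P_top − P_atm = -25500 Pa.

P_gauge ≈ -25.5 kPa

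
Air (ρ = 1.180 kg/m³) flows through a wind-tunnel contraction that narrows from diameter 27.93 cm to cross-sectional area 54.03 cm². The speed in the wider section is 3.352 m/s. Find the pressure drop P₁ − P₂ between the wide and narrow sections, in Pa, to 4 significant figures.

ΔP = 845.8 Pa

By continuity, v₂ = v₁·A₁/A₂ = 3.352·(612.7/54.03) = 38.01 m/s.
With no height change, Bernoulli's equation is P₁ + ½ρv₁² = P₂ + ½ρv₂².
P₁ − P₂ = ½·1.180·(38.01² − 3.352²) = ½·1.180·1434 = 845.8 Pa.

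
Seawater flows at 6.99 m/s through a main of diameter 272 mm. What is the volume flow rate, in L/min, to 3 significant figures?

Q = A·v = 0.0581 m² × 6.99 m/s = 0.406 m³/s.
Converting: 0.406 m³/s × 60000 = 24400 L/min.

Q = 24400 L/min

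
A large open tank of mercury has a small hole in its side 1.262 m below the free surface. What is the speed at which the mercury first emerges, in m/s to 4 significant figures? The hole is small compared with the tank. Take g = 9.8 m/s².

Torricelli's result v = √(2gh) gives v = √(2·9.8·1.262) = 4.973 m/s.

v ≈ 4.973 m/s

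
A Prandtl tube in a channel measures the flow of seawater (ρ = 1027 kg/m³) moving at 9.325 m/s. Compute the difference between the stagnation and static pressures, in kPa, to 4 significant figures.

ΔP ≈ 44.65 kPa

The dynamic pressure equals the rise in static pressure at the stagnation point: ΔP = ½ρv².
ΔP = ½·1027·9.325² = 44650 Pa.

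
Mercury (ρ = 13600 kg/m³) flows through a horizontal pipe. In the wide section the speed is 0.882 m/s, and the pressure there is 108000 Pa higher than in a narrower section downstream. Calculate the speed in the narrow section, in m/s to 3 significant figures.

Horizontal Bernoulli: P₁ + ½ρv₁² = P₂ + ½ρv₂², so v₂² = v₁² + 2(P₁ − P₂)/ρ.
v₂ = √(0.882² + 2·108000/13600) = √(0.778 + 15.9) = 4.08 m/s.

4.08 m/s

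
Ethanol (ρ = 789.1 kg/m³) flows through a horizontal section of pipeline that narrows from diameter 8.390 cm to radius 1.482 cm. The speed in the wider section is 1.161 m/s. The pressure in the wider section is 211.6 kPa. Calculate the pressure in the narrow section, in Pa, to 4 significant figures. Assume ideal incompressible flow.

P₂ = 178000 Pa

By continuity, v₂ = v₁·A₁/A₂ = 1.161·(55.29/6.900) = 9.303 m/s.
Bernoulli (h₁ = h₂): P₁ − P₂ = ½ρ(v₂² − v₁²).
P₂ = P₁ − ½ρ(v₂² − v₁²) = 211600 − ½·789.1·(9.303² − 1.161²) = 211600 − 33610 = 178000 Pa.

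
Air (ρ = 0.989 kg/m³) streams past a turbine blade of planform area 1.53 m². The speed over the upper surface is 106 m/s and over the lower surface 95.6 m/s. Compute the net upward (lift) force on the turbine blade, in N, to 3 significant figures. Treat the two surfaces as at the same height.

1590 N

From P + ½ρv² = const at equal height, P_low − P_up = ½ρ(v_up² − v_low²).
ΔP = ½·0.989·(106² − 95.6²) = 1040 Pa.
Lift = ΔP · A = 1040 × 1.53 = 1590 N.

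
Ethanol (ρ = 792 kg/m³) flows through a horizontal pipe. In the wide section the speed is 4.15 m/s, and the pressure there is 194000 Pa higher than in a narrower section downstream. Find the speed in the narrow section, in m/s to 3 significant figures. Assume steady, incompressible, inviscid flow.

v₂ ≈ 22.5 m/s

Horizontal Bernoulli: P₁ + ½ρv₁² = P₂ + ½ρv₂², so v₂² = v₁² + 2(P₁ − P₂)/ρ.
v₂ = √(4.15² + 2·194000/792) = √(17.2 + 490) = 22.5 m/s.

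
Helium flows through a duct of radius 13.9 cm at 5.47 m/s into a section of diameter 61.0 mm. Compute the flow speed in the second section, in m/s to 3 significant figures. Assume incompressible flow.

The volume flow rate is constant, so v₂ = (A₁/A₂)v₁ = (607/29.2)·5.47 = 114 m/s.

114 m/s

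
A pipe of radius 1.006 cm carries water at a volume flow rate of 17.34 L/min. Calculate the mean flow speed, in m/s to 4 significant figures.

Q = 17.34 L/min = 0.0002890 m³/s.
v = Q/A = 0.0002890 / 0.0003179 = 0.9090 m/s.

v ≈ 0.9090 m/s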